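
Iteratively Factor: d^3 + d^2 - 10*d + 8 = (d - 2)*(d^2 + 3*d - 4) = (d - 2)*(d + 4)*(d - 1)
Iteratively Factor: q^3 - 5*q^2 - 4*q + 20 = (q - 5)*(q^2 - 4) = (q - 5)*(q - 2)*(q + 2)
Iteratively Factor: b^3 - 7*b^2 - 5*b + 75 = (b - 5)*(b^2 - 2*b - 15) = (b - 5)*(b + 3)*(b - 5)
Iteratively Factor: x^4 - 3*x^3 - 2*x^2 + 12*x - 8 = (x - 1)*(x^3 - 2*x^2 - 4*x + 8) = (x - 2)*(x - 1)*(x^2 - 4) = (x - 2)*(x - 1)*(x + 2)*(x - 2)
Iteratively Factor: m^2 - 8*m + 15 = (m - 3)*(m - 5)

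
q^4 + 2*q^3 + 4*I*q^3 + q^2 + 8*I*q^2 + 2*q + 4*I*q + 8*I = (q + 2)*(q - I)*(q + I)*(q + 4*I)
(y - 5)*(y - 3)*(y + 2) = y^3 - 6*y^2 - y + 30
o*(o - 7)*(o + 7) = o^3 - 49*o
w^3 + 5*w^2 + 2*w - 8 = (w - 1)*(w + 2)*(w + 4)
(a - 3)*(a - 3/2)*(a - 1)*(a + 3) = a^4 - 5*a^3/2 - 15*a^2/2 + 45*a/2 - 27/2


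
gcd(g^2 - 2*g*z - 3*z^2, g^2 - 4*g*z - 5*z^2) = g + z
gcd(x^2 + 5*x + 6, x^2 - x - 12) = x + 3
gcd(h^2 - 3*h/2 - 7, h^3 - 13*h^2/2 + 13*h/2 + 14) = h - 7/2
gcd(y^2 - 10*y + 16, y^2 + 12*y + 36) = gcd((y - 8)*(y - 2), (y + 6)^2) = 1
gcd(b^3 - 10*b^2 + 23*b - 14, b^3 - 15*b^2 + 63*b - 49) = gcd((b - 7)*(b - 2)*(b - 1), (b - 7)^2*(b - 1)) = b^2 - 8*b + 7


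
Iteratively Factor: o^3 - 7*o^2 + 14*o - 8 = (o - 1)*(o^2 - 6*o + 8) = (o - 2)*(o - 1)*(o - 4)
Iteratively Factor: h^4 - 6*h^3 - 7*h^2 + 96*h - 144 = (h + 4)*(h^3 - 10*h^2 + 33*h - 36) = (h - 3)*(h + 4)*(h^2 - 7*h + 12) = (h - 4)*(h - 3)*(h + 4)*(h - 3)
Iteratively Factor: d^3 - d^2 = (d)*(d^2 - d) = d*(d - 1)*(d)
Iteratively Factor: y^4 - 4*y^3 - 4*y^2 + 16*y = (y + 2)*(y^3 - 6*y^2 + 8*y) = (y - 2)*(y + 2)*(y^2 - 4*y) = y*(y - 2)*(y + 2)*(y - 4)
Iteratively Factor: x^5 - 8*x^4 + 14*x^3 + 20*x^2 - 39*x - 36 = (x + 1)*(x^4 - 9*x^3 + 23*x^2 - 3*x - 36) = (x + 1)^2*(x^3 - 10*x^2 + 33*x - 36) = (x - 3)*(x + 1)^2*(x^2 - 7*x + 12) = (x - 3)^2*(x + 1)^2*(x - 4)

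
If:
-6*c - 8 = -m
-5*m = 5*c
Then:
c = -8/7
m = 8/7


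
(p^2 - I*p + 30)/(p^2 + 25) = (p - 6*I)/(p - 5*I)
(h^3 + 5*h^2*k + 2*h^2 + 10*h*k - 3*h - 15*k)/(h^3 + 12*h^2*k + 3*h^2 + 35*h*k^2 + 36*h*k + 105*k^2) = (h - 1)/(h + 7*k)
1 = 1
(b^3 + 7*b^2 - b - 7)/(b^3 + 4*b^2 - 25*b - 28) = (b - 1)/(b - 4)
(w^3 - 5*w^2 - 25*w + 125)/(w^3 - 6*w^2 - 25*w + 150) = (w - 5)/(w - 6)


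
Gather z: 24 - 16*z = 24 - 16*z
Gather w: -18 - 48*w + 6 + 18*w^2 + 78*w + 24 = 18*w^2 + 30*w + 12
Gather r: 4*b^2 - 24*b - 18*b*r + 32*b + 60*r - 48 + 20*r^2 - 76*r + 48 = 4*b^2 + 8*b + 20*r^2 + r*(-18*b - 16)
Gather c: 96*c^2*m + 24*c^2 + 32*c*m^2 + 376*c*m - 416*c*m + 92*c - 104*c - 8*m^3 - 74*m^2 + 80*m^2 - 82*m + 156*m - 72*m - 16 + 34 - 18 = c^2*(96*m + 24) + c*(32*m^2 - 40*m - 12) - 8*m^3 + 6*m^2 + 2*m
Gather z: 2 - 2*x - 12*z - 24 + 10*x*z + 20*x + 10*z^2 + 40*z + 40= 18*x + 10*z^2 + z*(10*x + 28) + 18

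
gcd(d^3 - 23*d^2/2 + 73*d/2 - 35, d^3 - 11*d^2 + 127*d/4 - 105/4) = d^2 - 19*d/2 + 35/2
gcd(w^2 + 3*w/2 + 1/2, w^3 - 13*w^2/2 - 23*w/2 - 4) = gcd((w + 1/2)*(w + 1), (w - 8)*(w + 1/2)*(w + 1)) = w^2 + 3*w/2 + 1/2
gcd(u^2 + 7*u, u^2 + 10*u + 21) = u + 7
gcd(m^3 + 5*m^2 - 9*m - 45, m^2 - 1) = 1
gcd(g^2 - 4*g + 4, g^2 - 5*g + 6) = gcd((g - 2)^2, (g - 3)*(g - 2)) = g - 2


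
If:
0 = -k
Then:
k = 0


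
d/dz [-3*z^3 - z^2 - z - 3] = -9*z^2 - 2*z - 1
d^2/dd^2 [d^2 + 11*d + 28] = 2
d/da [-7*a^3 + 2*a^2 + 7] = a*(4 - 21*a)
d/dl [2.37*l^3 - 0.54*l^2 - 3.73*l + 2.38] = 7.11*l^2 - 1.08*l - 3.73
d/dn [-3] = 0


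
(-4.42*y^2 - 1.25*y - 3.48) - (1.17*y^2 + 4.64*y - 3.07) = -5.59*y^2 - 5.89*y - 0.41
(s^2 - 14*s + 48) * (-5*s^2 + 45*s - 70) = -5*s^4 + 115*s^3 - 940*s^2 + 3140*s - 3360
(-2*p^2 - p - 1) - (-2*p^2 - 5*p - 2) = 4*p + 1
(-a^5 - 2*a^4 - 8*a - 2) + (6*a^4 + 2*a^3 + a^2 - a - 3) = -a^5 + 4*a^4 + 2*a^3 + a^2 - 9*a - 5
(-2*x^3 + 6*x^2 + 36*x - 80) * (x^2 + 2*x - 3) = -2*x^5 + 2*x^4 + 54*x^3 - 26*x^2 - 268*x + 240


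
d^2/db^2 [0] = 0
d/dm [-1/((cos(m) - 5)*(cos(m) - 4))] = (9 - 2*cos(m))*sin(m)/((cos(m) - 5)^2*(cos(m) - 4)^2)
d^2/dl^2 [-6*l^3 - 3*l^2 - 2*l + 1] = -36*l - 6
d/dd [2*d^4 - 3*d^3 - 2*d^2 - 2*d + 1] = 8*d^3 - 9*d^2 - 4*d - 2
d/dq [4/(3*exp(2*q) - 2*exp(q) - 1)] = (8 - 24*exp(q))*exp(q)/(-3*exp(2*q) + 2*exp(q) + 1)^2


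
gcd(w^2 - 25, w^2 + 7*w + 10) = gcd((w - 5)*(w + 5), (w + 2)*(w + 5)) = w + 5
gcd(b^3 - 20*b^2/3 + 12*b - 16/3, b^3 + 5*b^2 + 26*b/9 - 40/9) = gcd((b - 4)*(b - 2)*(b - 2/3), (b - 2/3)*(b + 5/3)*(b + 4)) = b - 2/3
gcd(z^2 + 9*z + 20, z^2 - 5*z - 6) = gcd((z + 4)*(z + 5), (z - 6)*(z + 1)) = 1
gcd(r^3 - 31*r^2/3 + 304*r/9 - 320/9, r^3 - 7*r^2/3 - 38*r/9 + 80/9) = r - 8/3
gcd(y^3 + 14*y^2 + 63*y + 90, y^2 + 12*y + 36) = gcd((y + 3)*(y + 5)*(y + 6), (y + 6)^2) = y + 6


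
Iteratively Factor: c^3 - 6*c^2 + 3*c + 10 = (c - 5)*(c^2 - c - 2) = (c - 5)*(c - 2)*(c + 1)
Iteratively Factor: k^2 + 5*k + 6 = (k + 2)*(k + 3)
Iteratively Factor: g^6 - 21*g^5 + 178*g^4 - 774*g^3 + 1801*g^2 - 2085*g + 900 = (g - 3)*(g^5 - 18*g^4 + 124*g^3 - 402*g^2 + 595*g - 300) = (g - 3)^2*(g^4 - 15*g^3 + 79*g^2 - 165*g + 100) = (g - 4)*(g - 3)^2*(g^3 - 11*g^2 + 35*g - 25) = (g - 5)*(g - 4)*(g - 3)^2*(g^2 - 6*g + 5) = (g - 5)^2*(g - 4)*(g - 3)^2*(g - 1)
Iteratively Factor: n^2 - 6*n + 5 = (n - 5)*(n - 1)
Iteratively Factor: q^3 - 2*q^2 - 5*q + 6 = (q - 1)*(q^2 - q - 6) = (q - 3)*(q - 1)*(q + 2)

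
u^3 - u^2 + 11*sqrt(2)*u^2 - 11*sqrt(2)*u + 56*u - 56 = (u - 1)*(u + 4*sqrt(2))*(u + 7*sqrt(2))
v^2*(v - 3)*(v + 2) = v^4 - v^3 - 6*v^2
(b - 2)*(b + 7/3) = b^2 + b/3 - 14/3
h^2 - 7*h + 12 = (h - 4)*(h - 3)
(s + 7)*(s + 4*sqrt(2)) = s^2 + 4*sqrt(2)*s + 7*s + 28*sqrt(2)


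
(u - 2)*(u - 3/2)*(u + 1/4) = u^3 - 13*u^2/4 + 17*u/8 + 3/4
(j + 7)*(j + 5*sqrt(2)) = j^2 + 7*j + 5*sqrt(2)*j + 35*sqrt(2)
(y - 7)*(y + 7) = y^2 - 49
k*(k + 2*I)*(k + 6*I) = k^3 + 8*I*k^2 - 12*k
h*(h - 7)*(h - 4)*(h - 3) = h^4 - 14*h^3 + 61*h^2 - 84*h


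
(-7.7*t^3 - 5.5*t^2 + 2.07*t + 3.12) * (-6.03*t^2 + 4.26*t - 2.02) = 46.431*t^5 + 0.363*t^4 - 20.3581*t^3 + 1.1146*t^2 + 9.1098*t - 6.3024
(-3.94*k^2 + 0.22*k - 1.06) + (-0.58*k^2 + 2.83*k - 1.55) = -4.52*k^2 + 3.05*k - 2.61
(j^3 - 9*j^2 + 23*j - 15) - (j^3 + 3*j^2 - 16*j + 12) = -12*j^2 + 39*j - 27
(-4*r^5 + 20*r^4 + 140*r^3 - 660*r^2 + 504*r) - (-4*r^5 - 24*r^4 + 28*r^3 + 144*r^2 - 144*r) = 44*r^4 + 112*r^3 - 804*r^2 + 648*r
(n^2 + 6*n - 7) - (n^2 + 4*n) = 2*n - 7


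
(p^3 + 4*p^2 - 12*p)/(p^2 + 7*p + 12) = p*(p^2 + 4*p - 12)/(p^2 + 7*p + 12)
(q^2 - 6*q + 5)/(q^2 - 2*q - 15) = (q - 1)/(q + 3)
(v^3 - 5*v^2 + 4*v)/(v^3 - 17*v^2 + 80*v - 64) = v*(v - 4)/(v^2 - 16*v + 64)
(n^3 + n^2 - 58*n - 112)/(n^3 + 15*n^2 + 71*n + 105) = (n^2 - 6*n - 16)/(n^2 + 8*n + 15)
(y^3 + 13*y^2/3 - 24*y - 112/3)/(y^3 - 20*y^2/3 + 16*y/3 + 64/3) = (y + 7)/(y - 4)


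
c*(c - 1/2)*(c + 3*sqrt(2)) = c^3 - c^2/2 + 3*sqrt(2)*c^2 - 3*sqrt(2)*c/2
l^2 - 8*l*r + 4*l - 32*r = (l + 4)*(l - 8*r)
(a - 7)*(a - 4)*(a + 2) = a^3 - 9*a^2 + 6*a + 56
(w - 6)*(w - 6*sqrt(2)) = w^2 - 6*sqrt(2)*w - 6*w + 36*sqrt(2)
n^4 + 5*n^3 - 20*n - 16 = (n - 2)*(n + 1)*(n + 2)*(n + 4)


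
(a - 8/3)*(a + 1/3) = a^2 - 7*a/3 - 8/9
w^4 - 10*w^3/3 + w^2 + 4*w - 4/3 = (w - 2)^2*(w - 1/3)*(w + 1)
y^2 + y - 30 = (y - 5)*(y + 6)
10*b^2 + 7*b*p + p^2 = (2*b + p)*(5*b + p)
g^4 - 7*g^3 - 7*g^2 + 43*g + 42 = (g - 7)*(g - 3)*(g + 1)*(g + 2)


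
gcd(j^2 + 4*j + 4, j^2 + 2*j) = j + 2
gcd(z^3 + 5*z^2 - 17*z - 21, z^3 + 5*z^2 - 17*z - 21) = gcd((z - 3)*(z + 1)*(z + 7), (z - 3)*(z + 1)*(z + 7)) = z^3 + 5*z^2 - 17*z - 21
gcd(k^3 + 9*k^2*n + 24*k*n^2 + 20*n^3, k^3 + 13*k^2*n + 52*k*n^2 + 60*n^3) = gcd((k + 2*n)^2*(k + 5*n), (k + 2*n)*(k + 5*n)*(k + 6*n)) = k^2 + 7*k*n + 10*n^2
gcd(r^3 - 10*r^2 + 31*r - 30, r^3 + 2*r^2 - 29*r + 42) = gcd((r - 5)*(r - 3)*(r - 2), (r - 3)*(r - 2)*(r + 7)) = r^2 - 5*r + 6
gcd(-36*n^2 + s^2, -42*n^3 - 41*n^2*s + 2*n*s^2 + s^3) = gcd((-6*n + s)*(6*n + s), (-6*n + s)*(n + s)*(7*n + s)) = -6*n + s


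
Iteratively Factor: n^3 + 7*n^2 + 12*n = (n + 4)*(n^2 + 3*n) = (n + 3)*(n + 4)*(n)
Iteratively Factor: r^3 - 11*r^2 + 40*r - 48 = (r - 4)*(r^2 - 7*r + 12) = (r - 4)^2*(r - 3)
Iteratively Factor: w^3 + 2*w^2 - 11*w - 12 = (w - 3)*(w^2 + 5*w + 4) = (w - 3)*(w + 1)*(w + 4)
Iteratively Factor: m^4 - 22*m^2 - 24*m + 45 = (m - 5)*(m^3 + 5*m^2 + 3*m - 9) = (m - 5)*(m + 3)*(m^2 + 2*m - 3) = (m - 5)*(m - 1)*(m + 3)*(m + 3)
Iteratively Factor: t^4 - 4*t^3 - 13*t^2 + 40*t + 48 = (t - 4)*(t^3 - 13*t - 12) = (t - 4)*(t + 1)*(t^2 - t - 12) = (t - 4)^2*(t + 1)*(t + 3)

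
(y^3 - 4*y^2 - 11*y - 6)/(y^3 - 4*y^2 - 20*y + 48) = (y^2 + 2*y + 1)/(y^2 + 2*y - 8)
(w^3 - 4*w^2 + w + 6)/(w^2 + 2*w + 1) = (w^2 - 5*w + 6)/(w + 1)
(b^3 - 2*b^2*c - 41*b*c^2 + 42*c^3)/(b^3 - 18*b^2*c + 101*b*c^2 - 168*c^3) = (b^2 + 5*b*c - 6*c^2)/(b^2 - 11*b*c + 24*c^2)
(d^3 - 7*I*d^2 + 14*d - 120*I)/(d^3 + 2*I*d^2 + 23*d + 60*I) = (d - 6*I)/(d + 3*I)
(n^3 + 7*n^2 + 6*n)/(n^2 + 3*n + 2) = n*(n + 6)/(n + 2)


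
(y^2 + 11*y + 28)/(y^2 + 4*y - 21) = (y + 4)/(y - 3)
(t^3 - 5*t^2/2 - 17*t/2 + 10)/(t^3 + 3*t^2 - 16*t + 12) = (t^2 - 3*t/2 - 10)/(t^2 + 4*t - 12)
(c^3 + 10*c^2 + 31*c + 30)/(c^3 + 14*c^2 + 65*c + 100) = (c^2 + 5*c + 6)/(c^2 + 9*c + 20)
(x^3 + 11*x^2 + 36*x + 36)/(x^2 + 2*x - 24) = (x^2 + 5*x + 6)/(x - 4)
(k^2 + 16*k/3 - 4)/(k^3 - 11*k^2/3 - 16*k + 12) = (k + 6)/(k^2 - 3*k - 18)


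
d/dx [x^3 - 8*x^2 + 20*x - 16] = 3*x^2 - 16*x + 20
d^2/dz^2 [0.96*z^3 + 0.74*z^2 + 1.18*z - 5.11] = 5.76*z + 1.48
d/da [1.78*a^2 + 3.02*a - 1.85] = 3.56*a + 3.02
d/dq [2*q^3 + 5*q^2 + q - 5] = 6*q^2 + 10*q + 1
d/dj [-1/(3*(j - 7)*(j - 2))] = (2*j - 9)/(3*(j - 7)^2*(j - 2)^2)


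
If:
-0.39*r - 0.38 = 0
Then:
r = -0.97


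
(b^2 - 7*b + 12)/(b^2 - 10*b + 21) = (b - 4)/(b - 7)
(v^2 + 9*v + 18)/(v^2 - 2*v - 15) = (v + 6)/(v - 5)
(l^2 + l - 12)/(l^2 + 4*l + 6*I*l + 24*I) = (l - 3)/(l + 6*I)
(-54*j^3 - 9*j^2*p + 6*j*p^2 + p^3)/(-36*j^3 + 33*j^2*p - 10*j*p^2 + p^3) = (18*j^2 + 9*j*p + p^2)/(12*j^2 - 7*j*p + p^2)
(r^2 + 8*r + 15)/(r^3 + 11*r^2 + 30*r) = (r + 3)/(r*(r + 6))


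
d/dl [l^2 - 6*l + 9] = 2*l - 6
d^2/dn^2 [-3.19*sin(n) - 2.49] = 3.19*sin(n)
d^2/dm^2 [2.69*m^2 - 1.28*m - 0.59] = 5.38000000000000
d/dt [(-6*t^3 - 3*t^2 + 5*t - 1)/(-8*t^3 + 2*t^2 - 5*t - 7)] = (-36*t^4 + 140*t^3 + 107*t^2 + 46*t - 40)/(64*t^6 - 32*t^5 + 84*t^4 + 92*t^3 - 3*t^2 + 70*t + 49)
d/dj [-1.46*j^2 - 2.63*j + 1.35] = -2.92*j - 2.63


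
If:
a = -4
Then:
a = -4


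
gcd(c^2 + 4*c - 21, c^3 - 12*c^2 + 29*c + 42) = 1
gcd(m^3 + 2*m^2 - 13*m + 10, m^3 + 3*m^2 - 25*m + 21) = m - 1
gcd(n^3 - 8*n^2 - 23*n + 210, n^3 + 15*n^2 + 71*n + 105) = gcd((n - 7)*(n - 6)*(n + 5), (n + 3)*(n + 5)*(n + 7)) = n + 5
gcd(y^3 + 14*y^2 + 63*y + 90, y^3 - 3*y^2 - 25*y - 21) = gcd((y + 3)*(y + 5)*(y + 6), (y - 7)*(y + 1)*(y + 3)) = y + 3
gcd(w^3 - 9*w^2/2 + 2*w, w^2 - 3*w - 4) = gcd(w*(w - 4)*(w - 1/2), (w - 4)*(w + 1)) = w - 4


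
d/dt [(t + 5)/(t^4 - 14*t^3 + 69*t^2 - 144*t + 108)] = (-3*t^3 - t^2 + 138*t - 276)/(t^7 - 25*t^6 + 259*t^5 - 1443*t^4 + 4680*t^3 - 8856*t^2 + 9072*t - 3888)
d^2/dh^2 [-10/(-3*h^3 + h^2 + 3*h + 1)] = 20*((1 - 9*h)*(-3*h^3 + h^2 + 3*h + 1) - (-9*h^2 + 2*h + 3)^2)/(-3*h^3 + h^2 + 3*h + 1)^3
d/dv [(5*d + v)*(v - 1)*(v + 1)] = 10*d*v + 3*v^2 - 1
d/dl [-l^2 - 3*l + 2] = -2*l - 3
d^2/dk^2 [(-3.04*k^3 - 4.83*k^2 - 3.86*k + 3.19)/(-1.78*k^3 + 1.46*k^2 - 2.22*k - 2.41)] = (46.407448*k^6 + 1.30295999999997*k^5 - 452.483832*k^4 - 88.8161720000001*k^3 - 115.579308*k^2 + 331.57386*k - 39.089158)/(5.639752*k^9 - 13.877592*k^8 + 32.484288*k^7 - 14.82062*k^6 + 2.935464*k^5 + 50.965212*k^4 - 4.91145*k^3 + 10.192854*k^2 + 38.681946*k + 13.997521)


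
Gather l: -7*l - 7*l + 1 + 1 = 2 - 14*l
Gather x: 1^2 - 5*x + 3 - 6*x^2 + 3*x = -6*x^2 - 2*x + 4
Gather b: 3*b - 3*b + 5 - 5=0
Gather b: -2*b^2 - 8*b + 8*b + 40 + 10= 50 - 2*b^2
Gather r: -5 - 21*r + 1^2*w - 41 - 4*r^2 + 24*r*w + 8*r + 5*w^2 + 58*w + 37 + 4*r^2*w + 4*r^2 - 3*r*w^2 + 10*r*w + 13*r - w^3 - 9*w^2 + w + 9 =4*r^2*w + r*(-3*w^2 + 34*w) - w^3 - 4*w^2 + 60*w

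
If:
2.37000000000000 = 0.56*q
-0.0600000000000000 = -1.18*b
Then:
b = 0.05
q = 4.23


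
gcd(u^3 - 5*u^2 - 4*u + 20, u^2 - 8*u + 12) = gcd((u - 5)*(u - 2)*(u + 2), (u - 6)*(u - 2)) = u - 2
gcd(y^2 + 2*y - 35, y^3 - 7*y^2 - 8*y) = 1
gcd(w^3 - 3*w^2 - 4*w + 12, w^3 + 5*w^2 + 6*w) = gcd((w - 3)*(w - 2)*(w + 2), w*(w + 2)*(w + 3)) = w + 2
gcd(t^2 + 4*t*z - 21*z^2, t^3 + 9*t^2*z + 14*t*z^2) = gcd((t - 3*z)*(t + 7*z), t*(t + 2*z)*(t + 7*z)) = t + 7*z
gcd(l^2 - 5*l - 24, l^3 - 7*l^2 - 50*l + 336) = l - 8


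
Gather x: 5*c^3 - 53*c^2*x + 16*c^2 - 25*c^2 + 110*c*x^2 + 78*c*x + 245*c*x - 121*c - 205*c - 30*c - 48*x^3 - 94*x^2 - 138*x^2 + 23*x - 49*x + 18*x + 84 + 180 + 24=5*c^3 - 9*c^2 - 356*c - 48*x^3 + x^2*(110*c - 232) + x*(-53*c^2 + 323*c - 8) + 288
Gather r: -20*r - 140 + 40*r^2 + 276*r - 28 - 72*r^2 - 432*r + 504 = -32*r^2 - 176*r + 336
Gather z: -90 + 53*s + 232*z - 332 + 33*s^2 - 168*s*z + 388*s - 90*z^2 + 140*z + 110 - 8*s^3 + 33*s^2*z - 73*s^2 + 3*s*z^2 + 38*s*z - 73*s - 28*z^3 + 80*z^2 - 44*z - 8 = -8*s^3 - 40*s^2 + 368*s - 28*z^3 + z^2*(3*s - 10) + z*(33*s^2 - 130*s + 328) - 320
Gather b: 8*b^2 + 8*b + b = 8*b^2 + 9*b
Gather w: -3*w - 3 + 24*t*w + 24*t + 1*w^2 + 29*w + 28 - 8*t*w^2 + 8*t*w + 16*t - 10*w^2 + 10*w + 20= 40*t + w^2*(-8*t - 9) + w*(32*t + 36) + 45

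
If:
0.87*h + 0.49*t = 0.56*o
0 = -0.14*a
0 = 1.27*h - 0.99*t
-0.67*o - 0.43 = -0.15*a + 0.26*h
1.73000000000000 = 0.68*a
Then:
No Solution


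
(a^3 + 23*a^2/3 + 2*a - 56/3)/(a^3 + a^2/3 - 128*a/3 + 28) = (3*a^2 + 2*a - 8)/(3*a^2 - 20*a + 12)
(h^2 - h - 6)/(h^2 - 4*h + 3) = (h + 2)/(h - 1)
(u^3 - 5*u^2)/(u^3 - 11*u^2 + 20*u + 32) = u^2*(u - 5)/(u^3 - 11*u^2 + 20*u + 32)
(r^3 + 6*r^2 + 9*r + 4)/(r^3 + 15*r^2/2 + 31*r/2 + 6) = 2*(r^2 + 2*r + 1)/(2*r^2 + 7*r + 3)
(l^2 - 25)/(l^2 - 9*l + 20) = (l + 5)/(l - 4)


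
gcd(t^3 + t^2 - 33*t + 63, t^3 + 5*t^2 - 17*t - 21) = t^2 + 4*t - 21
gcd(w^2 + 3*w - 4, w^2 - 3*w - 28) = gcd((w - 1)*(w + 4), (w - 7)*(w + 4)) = w + 4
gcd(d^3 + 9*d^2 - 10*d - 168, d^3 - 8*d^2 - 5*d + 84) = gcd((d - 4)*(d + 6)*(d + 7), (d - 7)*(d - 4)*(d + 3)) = d - 4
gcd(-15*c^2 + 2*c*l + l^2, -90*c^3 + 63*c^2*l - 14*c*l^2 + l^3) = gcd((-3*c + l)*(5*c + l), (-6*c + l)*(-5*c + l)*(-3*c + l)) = 3*c - l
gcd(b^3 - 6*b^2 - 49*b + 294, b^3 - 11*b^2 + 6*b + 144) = b - 6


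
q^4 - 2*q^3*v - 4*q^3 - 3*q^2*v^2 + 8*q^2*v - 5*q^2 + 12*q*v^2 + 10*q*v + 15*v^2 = (q - 5)*(q + 1)*(q - 3*v)*(q + v)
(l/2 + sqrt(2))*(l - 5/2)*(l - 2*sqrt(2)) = l^3/2 - 5*l^2/4 - 4*l + 10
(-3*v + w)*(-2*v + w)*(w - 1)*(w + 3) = 6*v^2*w^2 + 12*v^2*w - 18*v^2 - 5*v*w^3 - 10*v*w^2 + 15*v*w + w^4 + 2*w^3 - 3*w^2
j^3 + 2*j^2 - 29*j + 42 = (j - 3)*(j - 2)*(j + 7)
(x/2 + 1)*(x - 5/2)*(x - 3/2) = x^3/2 - x^2 - 17*x/8 + 15/4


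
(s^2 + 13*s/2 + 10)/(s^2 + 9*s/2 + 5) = (s + 4)/(s + 2)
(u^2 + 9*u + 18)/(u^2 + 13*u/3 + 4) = 3*(u + 6)/(3*u + 4)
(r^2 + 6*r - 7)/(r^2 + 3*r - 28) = (r - 1)/(r - 4)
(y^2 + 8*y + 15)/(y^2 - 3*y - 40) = (y + 3)/(y - 8)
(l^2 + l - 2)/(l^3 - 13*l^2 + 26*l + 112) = (l - 1)/(l^2 - 15*l + 56)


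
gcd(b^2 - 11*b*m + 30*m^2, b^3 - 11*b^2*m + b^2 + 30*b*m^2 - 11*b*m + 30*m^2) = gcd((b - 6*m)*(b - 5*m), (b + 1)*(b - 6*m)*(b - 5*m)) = b^2 - 11*b*m + 30*m^2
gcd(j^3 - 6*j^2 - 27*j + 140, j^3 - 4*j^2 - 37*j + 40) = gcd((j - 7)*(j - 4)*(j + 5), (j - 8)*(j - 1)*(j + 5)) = j + 5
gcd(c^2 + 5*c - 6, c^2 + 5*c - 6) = c^2 + 5*c - 6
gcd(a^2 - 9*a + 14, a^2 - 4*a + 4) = a - 2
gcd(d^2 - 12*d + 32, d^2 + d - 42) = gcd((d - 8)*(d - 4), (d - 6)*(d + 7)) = 1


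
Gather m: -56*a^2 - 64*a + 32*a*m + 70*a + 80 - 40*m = -56*a^2 + 6*a + m*(32*a - 40) + 80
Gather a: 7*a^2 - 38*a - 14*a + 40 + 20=7*a^2 - 52*a + 60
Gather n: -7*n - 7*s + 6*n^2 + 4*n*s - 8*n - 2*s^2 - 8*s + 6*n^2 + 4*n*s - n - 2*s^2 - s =12*n^2 + n*(8*s - 16) - 4*s^2 - 16*s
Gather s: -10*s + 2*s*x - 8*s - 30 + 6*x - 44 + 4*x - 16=s*(2*x - 18) + 10*x - 90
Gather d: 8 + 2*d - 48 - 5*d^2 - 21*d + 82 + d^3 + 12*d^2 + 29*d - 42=d^3 + 7*d^2 + 10*d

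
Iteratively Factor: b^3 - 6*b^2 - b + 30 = (b - 5)*(b^2 - b - 6) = (b - 5)*(b - 3)*(b + 2)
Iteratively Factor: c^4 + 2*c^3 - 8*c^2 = (c)*(c^3 + 2*c^2 - 8*c) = c^2*(c^2 + 2*c - 8) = c^2*(c - 2)*(c + 4)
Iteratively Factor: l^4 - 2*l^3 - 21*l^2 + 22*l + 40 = (l - 5)*(l^3 + 3*l^2 - 6*l - 8) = (l - 5)*(l + 1)*(l^2 + 2*l - 8) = (l - 5)*(l - 2)*(l + 1)*(l + 4)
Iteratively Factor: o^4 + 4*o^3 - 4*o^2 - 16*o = (o + 2)*(o^3 + 2*o^2 - 8*o) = (o - 2)*(o + 2)*(o^2 + 4*o) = o*(o - 2)*(o + 2)*(o + 4)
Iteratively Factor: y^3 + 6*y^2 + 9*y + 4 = (y + 4)*(y^2 + 2*y + 1) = (y + 1)*(y + 4)*(y + 1)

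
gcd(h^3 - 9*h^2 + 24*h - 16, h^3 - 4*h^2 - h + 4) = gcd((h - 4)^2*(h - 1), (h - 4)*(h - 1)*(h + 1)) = h^2 - 5*h + 4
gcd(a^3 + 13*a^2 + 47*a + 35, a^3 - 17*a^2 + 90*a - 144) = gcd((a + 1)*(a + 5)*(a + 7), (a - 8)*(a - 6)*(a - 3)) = 1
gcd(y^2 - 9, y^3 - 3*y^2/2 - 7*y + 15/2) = y - 3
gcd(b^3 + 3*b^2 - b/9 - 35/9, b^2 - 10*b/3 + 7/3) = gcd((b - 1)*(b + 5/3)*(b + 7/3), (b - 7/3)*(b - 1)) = b - 1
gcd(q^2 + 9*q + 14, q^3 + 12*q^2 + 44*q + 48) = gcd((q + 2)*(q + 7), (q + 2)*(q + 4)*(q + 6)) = q + 2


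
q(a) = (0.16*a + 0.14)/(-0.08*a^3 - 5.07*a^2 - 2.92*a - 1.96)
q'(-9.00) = 0.00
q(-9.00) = 0.00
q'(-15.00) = 0.00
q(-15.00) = 0.00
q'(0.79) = 0.03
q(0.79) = -0.04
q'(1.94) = 0.01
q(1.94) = -0.02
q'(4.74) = 0.00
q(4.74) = -0.01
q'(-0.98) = -0.03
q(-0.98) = 0.00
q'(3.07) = 0.00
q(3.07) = -0.01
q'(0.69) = 0.04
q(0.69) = -0.04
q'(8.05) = 0.00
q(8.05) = -0.00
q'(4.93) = 0.00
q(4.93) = -0.01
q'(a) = (0.16*a + 0.14)*(0.24*a^2 + 10.14*a + 2.92)/(-0.08*a^3 - 5.07*a^2 - 2.92*a - 1.96)^2 + 0.16/(-0.08*a^3 - 5.07*a^2 - 2.92*a - 1.96) = (0.0256*a^3 + 0.8448*a^2 + 1.4196*a + 0.0952000000000001)/(0.0064*a^6 + 0.8112*a^5 + 26.1721*a^4 + 29.9224*a^3 + 28.4008*a^2 + 11.4464*a + 3.8416)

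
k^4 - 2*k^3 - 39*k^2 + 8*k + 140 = (k - 7)*(k - 2)*(k + 2)*(k + 5)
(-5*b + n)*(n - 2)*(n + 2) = -5*b*n^2 + 20*b + n^3 - 4*n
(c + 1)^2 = c^2 + 2*c + 1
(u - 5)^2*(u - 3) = u^3 - 13*u^2 + 55*u - 75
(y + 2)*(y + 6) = y^2 + 8*y + 12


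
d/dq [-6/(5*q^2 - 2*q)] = 12*(5*q - 1)/(q^2*(5*q - 2)^2)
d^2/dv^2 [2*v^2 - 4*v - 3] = 4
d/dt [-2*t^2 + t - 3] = 1 - 4*t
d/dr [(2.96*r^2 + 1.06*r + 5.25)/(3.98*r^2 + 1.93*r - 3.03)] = (1.494*r^2 - 59.7276*r - 13.3443)/(15.8404*r^4 + 15.3628*r^3 - 20.3939*r^2 - 11.6958*r + 9.1809)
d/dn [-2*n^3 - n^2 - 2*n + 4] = -6*n^2 - 2*n - 2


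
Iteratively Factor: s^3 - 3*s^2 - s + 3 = (s - 1)*(s^2 - 2*s - 3) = (s - 1)*(s + 1)*(s - 3)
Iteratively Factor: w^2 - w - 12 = (w - 4)*(w + 3)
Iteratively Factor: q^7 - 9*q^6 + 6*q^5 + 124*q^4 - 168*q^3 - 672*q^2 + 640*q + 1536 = (q - 4)*(q^6 - 5*q^5 - 14*q^4 + 68*q^3 + 104*q^2 - 256*q - 384) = (q - 4)*(q - 3)*(q^5 - 2*q^4 - 20*q^3 + 8*q^2 + 128*q + 128) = (q - 4)^2*(q - 3)*(q^4 + 2*q^3 - 12*q^2 - 40*q - 32) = (q - 4)^2*(q - 3)*(q + 2)*(q^3 - 12*q - 16) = (q - 4)^2*(q - 3)*(q + 2)^2*(q^2 - 2*q - 8) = (q - 4)^3*(q - 3)*(q + 2)^2*(q + 2)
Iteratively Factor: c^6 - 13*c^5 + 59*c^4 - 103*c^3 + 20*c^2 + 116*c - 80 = (c - 4)*(c^5 - 9*c^4 + 23*c^3 - 11*c^2 - 24*c + 20) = (c - 4)*(c - 1)*(c^4 - 8*c^3 + 15*c^2 + 4*c - 20) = (c - 4)*(c - 2)*(c - 1)*(c^3 - 6*c^2 + 3*c + 10) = (c - 4)*(c - 2)^2*(c - 1)*(c^2 - 4*c - 5) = (c - 5)*(c - 4)*(c - 2)^2*(c - 1)*(c + 1)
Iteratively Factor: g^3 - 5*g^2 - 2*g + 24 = (g - 3)*(g^2 - 2*g - 8) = (g - 3)*(g + 2)*(g - 4)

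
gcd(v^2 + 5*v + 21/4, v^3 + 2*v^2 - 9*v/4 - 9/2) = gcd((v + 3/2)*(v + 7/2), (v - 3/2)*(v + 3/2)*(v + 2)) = v + 3/2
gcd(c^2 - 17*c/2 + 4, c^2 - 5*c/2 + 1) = c - 1/2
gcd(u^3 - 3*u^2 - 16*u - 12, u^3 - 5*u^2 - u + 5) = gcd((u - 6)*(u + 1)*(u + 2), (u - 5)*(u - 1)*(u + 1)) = u + 1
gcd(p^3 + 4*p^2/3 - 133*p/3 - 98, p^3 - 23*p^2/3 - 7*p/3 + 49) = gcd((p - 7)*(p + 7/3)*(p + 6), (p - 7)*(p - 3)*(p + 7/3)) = p^2 - 14*p/3 - 49/3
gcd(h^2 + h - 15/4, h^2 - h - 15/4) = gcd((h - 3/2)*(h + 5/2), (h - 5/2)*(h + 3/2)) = 1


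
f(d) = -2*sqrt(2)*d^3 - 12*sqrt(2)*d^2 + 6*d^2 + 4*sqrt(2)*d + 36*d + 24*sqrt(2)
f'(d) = -6*sqrt(2)*d^2 - 24*sqrt(2)*d + 12*d + 4*sqrt(2) + 36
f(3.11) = -27.69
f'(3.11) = -108.65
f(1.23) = 63.32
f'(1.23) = 1.83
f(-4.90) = -100.82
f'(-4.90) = -54.56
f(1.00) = 61.80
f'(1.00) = 11.23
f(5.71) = -612.45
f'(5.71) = -360.28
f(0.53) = 52.52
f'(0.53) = 27.64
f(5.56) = -559.74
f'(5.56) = -342.65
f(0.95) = 61.19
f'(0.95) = 13.15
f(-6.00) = 0.00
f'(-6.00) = -132.17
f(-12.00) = 2841.82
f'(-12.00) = -916.93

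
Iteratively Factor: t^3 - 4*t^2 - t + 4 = (t - 4)*(t^2 - 1) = (t - 4)*(t + 1)*(t - 1)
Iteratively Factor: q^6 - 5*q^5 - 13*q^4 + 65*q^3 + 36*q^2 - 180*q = (q - 3)*(q^5 - 2*q^4 - 19*q^3 + 8*q^2 + 60*q) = (q - 3)*(q - 2)*(q^4 - 19*q^2 - 30*q) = (q - 3)*(q - 2)*(q + 3)*(q^3 - 3*q^2 - 10*q) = (q - 5)*(q - 3)*(q - 2)*(q + 3)*(q^2 + 2*q) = q*(q - 5)*(q - 3)*(q - 2)*(q + 3)*(q + 2)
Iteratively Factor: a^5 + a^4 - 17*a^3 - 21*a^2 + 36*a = (a + 3)*(a^4 - 2*a^3 - 11*a^2 + 12*a) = (a - 1)*(a + 3)*(a^3 - a^2 - 12*a) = (a - 1)*(a + 3)^2*(a^2 - 4*a) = (a - 4)*(a - 1)*(a + 3)^2*(a)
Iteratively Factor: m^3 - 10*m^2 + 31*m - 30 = (m - 3)*(m^2 - 7*m + 10) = (m - 5)*(m - 3)*(m - 2)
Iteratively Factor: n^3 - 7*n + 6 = (n - 2)*(n^2 + 2*n - 3) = (n - 2)*(n + 3)*(n - 1)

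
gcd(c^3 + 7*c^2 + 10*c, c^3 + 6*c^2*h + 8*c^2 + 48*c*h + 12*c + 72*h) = c + 2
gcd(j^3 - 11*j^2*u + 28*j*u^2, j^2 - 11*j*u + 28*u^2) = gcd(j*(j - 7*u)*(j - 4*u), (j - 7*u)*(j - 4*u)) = j^2 - 11*j*u + 28*u^2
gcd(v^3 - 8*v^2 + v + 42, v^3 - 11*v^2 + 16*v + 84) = v^2 - 5*v - 14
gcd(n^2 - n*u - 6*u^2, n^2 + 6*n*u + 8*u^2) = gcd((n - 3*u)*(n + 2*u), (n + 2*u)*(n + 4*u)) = n + 2*u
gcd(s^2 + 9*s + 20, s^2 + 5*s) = s + 5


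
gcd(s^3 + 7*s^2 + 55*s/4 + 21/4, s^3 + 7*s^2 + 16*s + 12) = s + 3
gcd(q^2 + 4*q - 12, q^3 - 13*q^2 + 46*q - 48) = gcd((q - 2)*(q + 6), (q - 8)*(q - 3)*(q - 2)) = q - 2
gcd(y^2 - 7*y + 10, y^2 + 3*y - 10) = y - 2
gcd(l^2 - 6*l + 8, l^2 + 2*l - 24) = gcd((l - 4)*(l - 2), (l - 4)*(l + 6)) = l - 4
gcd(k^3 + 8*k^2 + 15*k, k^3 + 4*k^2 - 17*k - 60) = k^2 + 8*k + 15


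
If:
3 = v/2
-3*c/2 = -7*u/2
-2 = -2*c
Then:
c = 1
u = 3/7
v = 6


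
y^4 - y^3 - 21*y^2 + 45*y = y*(y - 3)^2*(y + 5)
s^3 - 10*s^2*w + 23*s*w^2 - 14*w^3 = (s - 7*w)*(s - 2*w)*(s - w)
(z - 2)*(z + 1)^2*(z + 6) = z^4 + 6*z^3 - 3*z^2 - 20*z - 12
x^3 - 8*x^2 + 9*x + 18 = (x - 6)*(x - 3)*(x + 1)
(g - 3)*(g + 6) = g^2 + 3*g - 18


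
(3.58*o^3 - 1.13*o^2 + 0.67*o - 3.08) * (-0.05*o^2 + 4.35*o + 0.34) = -0.179*o^5 + 15.6295*o^4 - 3.7318*o^3 + 2.6843*o^2 - 13.1702*o - 1.0472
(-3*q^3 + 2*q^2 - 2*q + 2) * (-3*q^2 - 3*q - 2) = 9*q^5 + 3*q^4 + 6*q^3 - 4*q^2 - 2*q - 4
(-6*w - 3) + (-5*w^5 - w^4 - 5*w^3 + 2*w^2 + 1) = -5*w^5 - w^4 - 5*w^3 + 2*w^2 - 6*w - 2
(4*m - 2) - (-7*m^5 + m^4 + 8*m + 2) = 7*m^5 - m^4 - 4*m - 4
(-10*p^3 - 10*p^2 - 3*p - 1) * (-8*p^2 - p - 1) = 80*p^5 + 90*p^4 + 44*p^3 + 21*p^2 + 4*p + 1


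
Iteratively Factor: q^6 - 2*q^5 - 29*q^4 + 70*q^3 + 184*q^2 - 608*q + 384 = (q - 2)*(q^5 - 29*q^3 + 12*q^2 + 208*q - 192) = (q - 4)*(q - 2)*(q^4 + 4*q^3 - 13*q^2 - 40*q + 48) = (q - 4)*(q - 3)*(q - 2)*(q^3 + 7*q^2 + 8*q - 16) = (q - 4)*(q - 3)*(q - 2)*(q + 4)*(q^2 + 3*q - 4) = (q - 4)*(q - 3)*(q - 2)*(q + 4)^2*(q - 1)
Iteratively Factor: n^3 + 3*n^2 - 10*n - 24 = (n + 4)*(n^2 - n - 6) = (n + 2)*(n + 4)*(n - 3)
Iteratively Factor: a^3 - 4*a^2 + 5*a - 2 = (a - 2)*(a^2 - 2*a + 1) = (a - 2)*(a - 1)*(a - 1)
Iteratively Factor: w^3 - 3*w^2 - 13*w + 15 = (w - 5)*(w^2 + 2*w - 3) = (w - 5)*(w - 1)*(w + 3)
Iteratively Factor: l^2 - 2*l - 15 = (l + 3)*(l - 5)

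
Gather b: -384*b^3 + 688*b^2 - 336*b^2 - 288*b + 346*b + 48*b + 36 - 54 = -384*b^3 + 352*b^2 + 106*b - 18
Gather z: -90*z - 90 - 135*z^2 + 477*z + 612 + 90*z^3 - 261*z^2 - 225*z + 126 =90*z^3 - 396*z^2 + 162*z + 648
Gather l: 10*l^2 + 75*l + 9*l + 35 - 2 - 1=10*l^2 + 84*l + 32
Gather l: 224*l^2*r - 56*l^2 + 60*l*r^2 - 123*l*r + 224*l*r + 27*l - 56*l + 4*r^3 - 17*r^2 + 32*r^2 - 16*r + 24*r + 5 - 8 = l^2*(224*r - 56) + l*(60*r^2 + 101*r - 29) + 4*r^3 + 15*r^2 + 8*r - 3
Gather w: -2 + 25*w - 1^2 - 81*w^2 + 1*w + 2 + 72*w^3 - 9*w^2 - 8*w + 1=72*w^3 - 90*w^2 + 18*w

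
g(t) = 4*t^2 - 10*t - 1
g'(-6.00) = -58.00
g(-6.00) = 203.00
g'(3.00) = 14.00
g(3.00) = 5.00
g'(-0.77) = -16.16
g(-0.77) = 9.07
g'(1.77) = 4.16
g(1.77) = -6.17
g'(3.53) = 18.24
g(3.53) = 13.54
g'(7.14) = 47.12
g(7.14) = 131.52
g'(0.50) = -6.00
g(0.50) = -5.00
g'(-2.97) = -33.76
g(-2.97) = 63.98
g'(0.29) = -7.68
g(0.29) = -3.56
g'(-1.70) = -23.60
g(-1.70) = 27.56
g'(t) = 8*t - 10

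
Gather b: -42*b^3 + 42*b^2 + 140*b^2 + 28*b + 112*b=-42*b^3 + 182*b^2 + 140*b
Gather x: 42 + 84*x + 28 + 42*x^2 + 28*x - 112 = 42*x^2 + 112*x - 42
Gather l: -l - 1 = -l - 1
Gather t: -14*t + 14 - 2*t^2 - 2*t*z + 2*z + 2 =-2*t^2 + t*(-2*z - 14) + 2*z + 16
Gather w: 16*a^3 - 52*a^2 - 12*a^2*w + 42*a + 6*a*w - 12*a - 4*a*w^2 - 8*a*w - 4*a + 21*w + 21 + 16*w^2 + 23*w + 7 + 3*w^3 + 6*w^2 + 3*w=16*a^3 - 52*a^2 + 26*a + 3*w^3 + w^2*(22 - 4*a) + w*(-12*a^2 - 2*a + 47) + 28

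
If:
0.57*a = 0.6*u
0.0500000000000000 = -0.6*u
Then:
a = -0.09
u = -0.08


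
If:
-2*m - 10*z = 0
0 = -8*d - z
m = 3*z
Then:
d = 0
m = 0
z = 0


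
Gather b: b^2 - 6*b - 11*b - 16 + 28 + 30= b^2 - 17*b + 42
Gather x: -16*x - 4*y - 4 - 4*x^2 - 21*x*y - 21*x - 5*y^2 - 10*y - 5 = -4*x^2 + x*(-21*y - 37) - 5*y^2 - 14*y - 9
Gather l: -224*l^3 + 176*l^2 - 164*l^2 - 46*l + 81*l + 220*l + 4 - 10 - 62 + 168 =-224*l^3 + 12*l^2 + 255*l + 100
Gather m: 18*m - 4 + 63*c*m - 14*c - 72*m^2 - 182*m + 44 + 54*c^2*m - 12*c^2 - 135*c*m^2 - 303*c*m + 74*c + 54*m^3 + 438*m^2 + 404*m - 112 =-12*c^2 + 60*c + 54*m^3 + m^2*(366 - 135*c) + m*(54*c^2 - 240*c + 240) - 72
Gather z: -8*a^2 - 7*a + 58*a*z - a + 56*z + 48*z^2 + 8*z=-8*a^2 - 8*a + 48*z^2 + z*(58*a + 64)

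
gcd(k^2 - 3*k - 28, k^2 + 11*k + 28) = k + 4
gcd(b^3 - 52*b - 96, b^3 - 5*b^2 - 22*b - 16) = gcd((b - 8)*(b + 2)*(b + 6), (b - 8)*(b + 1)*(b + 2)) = b^2 - 6*b - 16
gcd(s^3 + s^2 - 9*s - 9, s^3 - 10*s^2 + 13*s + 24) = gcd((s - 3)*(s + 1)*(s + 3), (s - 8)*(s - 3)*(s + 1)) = s^2 - 2*s - 3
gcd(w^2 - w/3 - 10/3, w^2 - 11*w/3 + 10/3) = w - 2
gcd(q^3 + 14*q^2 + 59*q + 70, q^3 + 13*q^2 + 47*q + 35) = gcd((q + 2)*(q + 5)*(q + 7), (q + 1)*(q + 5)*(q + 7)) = q^2 + 12*q + 35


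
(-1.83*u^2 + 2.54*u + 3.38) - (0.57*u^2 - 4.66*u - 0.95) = -2.4*u^2 + 7.2*u + 4.33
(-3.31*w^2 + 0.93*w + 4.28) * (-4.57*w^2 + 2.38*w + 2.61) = 15.1267*w^4 - 12.1279*w^3 - 25.9853*w^2 + 12.6137*w + 11.1708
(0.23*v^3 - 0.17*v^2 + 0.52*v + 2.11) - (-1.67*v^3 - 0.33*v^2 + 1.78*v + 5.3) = 1.9*v^3 + 0.16*v^2 - 1.26*v - 3.19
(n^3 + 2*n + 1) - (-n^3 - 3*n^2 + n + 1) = 2*n^3 + 3*n^2 + n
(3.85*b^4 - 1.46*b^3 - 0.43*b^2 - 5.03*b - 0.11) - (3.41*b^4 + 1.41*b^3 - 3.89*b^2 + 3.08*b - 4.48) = 0.44*b^4 - 2.87*b^3 + 3.46*b^2 - 8.11*b + 4.37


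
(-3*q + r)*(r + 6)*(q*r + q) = -3*q^2*r^2 - 21*q^2*r - 18*q^2 + q*r^3 + 7*q*r^2 + 6*q*r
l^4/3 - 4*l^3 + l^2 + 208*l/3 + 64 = (l/3 + 1)*(l - 8)^2*(l + 1)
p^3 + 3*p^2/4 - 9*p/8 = p*(p - 3/4)*(p + 3/2)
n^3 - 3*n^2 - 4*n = n*(n - 4)*(n + 1)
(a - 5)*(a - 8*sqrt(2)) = a^2 - 8*sqrt(2)*a - 5*a + 40*sqrt(2)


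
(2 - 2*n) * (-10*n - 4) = 20*n^2 - 12*n - 8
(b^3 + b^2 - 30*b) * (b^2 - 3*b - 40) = b^5 - 2*b^4 - 73*b^3 + 50*b^2 + 1200*b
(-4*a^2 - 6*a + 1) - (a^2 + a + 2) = -5*a^2 - 7*a - 1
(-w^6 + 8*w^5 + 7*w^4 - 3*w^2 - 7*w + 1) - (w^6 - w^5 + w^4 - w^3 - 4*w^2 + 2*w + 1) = -2*w^6 + 9*w^5 + 6*w^4 + w^3 + w^2 - 9*w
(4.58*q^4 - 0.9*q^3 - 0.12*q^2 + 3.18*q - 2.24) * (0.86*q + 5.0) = 3.9388*q^5 + 22.126*q^4 - 4.6032*q^3 + 2.1348*q^2 + 13.9736*q - 11.2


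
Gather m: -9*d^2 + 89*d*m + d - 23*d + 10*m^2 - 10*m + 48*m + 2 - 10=-9*d^2 - 22*d + 10*m^2 + m*(89*d + 38) - 8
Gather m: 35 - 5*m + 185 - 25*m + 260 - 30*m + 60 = 540 - 60*m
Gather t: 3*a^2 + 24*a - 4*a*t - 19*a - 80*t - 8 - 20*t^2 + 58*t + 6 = 3*a^2 + 5*a - 20*t^2 + t*(-4*a - 22) - 2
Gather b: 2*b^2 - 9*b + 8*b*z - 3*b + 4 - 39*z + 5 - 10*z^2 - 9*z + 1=2*b^2 + b*(8*z - 12) - 10*z^2 - 48*z + 10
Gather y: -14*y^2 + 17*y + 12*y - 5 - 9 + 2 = -14*y^2 + 29*y - 12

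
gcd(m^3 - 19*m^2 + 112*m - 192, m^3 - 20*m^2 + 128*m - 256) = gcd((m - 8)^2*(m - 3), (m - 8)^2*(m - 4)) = m^2 - 16*m + 64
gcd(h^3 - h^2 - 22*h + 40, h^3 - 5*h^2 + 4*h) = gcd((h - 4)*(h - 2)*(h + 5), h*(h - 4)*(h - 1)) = h - 4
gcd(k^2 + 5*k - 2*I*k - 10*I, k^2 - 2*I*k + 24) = 1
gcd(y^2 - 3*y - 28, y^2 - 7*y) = y - 7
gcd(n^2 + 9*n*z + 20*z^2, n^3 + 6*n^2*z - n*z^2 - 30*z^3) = n + 5*z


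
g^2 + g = g*(g + 1)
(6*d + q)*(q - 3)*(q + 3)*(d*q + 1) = 6*d^2*q^3 - 54*d^2*q + d*q^4 - 3*d*q^2 - 54*d + q^3 - 9*q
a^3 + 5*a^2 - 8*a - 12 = (a - 2)*(a + 1)*(a + 6)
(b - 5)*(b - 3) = b^2 - 8*b + 15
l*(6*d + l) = 6*d*l + l^2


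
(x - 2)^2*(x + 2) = x^3 - 2*x^2 - 4*x + 8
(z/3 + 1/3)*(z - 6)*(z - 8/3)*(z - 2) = z^4/3 - 29*z^3/9 + 68*z^2/9 + 4*z/9 - 32/3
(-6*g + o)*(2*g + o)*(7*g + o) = -84*g^3 - 40*g^2*o + 3*g*o^2 + o^3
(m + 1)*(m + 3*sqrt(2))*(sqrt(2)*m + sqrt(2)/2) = sqrt(2)*m^3 + 3*sqrt(2)*m^2/2 + 6*m^2 + sqrt(2)*m/2 + 9*m + 3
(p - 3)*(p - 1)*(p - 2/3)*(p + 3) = p^4 - 5*p^3/3 - 25*p^2/3 + 15*p - 6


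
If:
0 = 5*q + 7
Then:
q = -7/5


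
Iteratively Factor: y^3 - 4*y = (y + 2)*(y^2 - 2*y) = (y - 2)*(y + 2)*(y)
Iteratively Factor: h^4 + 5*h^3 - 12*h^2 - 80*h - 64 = (h - 4)*(h^3 + 9*h^2 + 24*h + 16) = (h - 4)*(h + 1)*(h^2 + 8*h + 16) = (h - 4)*(h + 1)*(h + 4)*(h + 4)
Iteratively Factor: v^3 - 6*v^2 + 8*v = (v)*(v^2 - 6*v + 8) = v*(v - 4)*(v - 2)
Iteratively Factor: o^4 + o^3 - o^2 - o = (o + 1)*(o^3 - o) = (o + 1)^2*(o^2 - o) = o*(o + 1)^2*(o - 1)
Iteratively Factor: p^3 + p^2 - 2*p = (p)*(p^2 + p - 2) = p*(p + 2)*(p - 1)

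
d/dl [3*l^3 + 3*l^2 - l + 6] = 9*l^2 + 6*l - 1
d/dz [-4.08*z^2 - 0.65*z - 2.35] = -8.16*z - 0.65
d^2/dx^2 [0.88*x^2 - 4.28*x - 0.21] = 1.76000000000000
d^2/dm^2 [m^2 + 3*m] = 2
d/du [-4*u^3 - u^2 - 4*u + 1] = -12*u^2 - 2*u - 4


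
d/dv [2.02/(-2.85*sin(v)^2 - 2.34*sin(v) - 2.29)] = (11.514*sin(v) + 4.7268)*cos(v)/(2.85*sin(v)^2 + 2.34*sin(v) + 2.29)^2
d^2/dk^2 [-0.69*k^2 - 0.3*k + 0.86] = -1.38000000000000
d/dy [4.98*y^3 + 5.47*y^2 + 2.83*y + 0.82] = 14.94*y^2 + 10.94*y + 2.83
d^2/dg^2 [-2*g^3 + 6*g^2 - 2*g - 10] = 12 - 12*g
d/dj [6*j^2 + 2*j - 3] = 12*j + 2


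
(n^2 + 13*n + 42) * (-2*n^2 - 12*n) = -2*n^4 - 38*n^3 - 240*n^2 - 504*n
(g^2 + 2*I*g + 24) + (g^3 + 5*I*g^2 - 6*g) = g^3 + g^2 + 5*I*g^2 - 6*g + 2*I*g + 24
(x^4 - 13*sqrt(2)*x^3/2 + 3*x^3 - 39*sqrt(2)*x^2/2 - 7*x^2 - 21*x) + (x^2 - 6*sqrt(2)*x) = x^4 - 13*sqrt(2)*x^3/2 + 3*x^3 - 39*sqrt(2)*x^2/2 - 6*x^2 - 21*x - 6*sqrt(2)*x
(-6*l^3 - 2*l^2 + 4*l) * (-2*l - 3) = 12*l^4 + 22*l^3 - 2*l^2 - 12*l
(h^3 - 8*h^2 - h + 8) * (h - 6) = h^4 - 14*h^3 + 47*h^2 + 14*h - 48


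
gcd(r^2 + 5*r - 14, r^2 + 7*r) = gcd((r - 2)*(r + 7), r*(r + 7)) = r + 7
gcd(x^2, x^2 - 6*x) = x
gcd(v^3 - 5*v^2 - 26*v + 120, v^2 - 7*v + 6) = v - 6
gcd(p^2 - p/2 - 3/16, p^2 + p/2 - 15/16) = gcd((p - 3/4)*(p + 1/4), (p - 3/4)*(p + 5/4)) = p - 3/4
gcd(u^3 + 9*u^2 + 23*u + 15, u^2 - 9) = u + 3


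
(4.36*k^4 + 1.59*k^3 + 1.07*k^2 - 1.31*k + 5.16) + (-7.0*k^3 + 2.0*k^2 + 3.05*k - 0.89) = 4.36*k^4 - 5.41*k^3 + 3.07*k^2 + 1.74*k + 4.27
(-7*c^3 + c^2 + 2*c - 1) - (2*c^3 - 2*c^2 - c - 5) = -9*c^3 + 3*c^2 + 3*c + 4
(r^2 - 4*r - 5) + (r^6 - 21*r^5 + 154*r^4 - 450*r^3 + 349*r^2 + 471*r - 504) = r^6 - 21*r^5 + 154*r^4 - 450*r^3 + 350*r^2 + 467*r - 509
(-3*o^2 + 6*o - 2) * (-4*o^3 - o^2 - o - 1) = 12*o^5 - 21*o^4 + 5*o^3 - o^2 - 4*o + 2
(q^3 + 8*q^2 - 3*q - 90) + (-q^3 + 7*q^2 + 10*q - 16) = 15*q^2 + 7*q - 106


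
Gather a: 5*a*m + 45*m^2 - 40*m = 5*a*m + 45*m^2 - 40*m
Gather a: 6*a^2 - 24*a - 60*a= 6*a^2 - 84*a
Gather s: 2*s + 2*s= 4*s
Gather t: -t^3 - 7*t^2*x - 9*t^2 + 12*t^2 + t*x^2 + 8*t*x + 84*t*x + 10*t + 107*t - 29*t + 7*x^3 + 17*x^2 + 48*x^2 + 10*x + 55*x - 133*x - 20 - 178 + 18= -t^3 + t^2*(3 - 7*x) + t*(x^2 + 92*x + 88) + 7*x^3 + 65*x^2 - 68*x - 180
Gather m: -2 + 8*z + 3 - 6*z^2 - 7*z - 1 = -6*z^2 + z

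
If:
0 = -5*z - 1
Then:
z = -1/5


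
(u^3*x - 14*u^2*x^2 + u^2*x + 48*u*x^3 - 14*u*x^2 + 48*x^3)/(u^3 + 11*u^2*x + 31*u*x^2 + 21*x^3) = x*(u^3 - 14*u^2*x + u^2 + 48*u*x^2 - 14*u*x + 48*x^2)/(u^3 + 11*u^2*x + 31*u*x^2 + 21*x^3)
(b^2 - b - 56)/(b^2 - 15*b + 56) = (b + 7)/(b - 7)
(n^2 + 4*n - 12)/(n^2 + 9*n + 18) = (n - 2)/(n + 3)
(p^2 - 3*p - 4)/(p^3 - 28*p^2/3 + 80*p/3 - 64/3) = 3*(p + 1)/(3*p^2 - 16*p + 16)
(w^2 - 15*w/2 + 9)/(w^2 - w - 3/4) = 2*(w - 6)/(2*w + 1)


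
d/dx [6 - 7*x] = -7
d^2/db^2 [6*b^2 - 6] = 12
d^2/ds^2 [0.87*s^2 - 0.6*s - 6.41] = 1.74000000000000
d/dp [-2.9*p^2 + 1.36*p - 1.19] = 1.36 - 5.8*p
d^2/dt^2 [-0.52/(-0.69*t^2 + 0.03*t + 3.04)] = (0.495144*t^2 - 0.021528*t - 0.52*(1.38*t - 0.03)*(2.76*t - 0.06) - 2.181504)/(-0.69*t^2 + 0.03*t + 3.04)^3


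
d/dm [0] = 0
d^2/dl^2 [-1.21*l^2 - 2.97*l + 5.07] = -2.42000000000000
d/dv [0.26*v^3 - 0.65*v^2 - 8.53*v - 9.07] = 0.78*v^2 - 1.3*v - 8.53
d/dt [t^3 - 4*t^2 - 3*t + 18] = 3*t^2 - 8*t - 3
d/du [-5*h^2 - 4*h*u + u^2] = -4*h + 2*u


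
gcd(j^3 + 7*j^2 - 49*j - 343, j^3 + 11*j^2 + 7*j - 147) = j^2 + 14*j + 49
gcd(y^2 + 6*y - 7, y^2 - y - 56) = y + 7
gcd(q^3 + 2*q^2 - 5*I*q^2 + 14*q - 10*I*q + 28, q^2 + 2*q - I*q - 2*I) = q + 2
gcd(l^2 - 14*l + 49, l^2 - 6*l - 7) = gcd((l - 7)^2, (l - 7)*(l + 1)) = l - 7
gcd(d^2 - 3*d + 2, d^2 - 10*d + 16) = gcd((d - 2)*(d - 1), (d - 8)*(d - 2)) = d - 2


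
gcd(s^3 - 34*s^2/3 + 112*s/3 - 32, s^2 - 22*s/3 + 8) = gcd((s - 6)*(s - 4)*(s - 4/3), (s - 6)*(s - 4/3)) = s^2 - 22*s/3 + 8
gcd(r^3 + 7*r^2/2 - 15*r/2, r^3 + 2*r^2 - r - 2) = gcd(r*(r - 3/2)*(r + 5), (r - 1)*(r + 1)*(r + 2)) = 1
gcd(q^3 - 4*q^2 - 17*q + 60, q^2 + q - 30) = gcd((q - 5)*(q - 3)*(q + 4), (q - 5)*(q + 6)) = q - 5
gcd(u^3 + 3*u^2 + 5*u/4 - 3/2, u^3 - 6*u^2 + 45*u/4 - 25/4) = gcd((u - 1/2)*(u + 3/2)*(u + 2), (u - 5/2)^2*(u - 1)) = 1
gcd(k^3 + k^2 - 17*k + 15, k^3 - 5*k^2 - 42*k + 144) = k - 3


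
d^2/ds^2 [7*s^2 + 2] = 14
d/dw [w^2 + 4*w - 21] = 2*w + 4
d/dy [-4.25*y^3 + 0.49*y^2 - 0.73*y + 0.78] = -12.75*y^2 + 0.98*y - 0.73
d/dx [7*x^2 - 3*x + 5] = 14*x - 3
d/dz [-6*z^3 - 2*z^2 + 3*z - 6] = -18*z^2 - 4*z + 3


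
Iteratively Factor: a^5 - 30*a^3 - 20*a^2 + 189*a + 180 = (a - 5)*(a^4 + 5*a^3 - 5*a^2 - 45*a - 36) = (a - 5)*(a - 3)*(a^3 + 8*a^2 + 19*a + 12) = (a - 5)*(a - 3)*(a + 3)*(a^2 + 5*a + 4) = (a - 5)*(a - 3)*(a + 3)*(a + 4)*(a + 1)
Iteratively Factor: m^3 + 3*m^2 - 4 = (m - 1)*(m^2 + 4*m + 4) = (m - 1)*(m + 2)*(m + 2)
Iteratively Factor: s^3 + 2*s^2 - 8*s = (s - 2)*(s^2 + 4*s) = (s - 2)*(s + 4)*(s)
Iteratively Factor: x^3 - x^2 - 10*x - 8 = (x + 1)*(x^2 - 2*x - 8) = (x + 1)*(x + 2)*(x - 4)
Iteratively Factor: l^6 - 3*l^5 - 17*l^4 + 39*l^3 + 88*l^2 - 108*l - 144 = (l - 2)*(l^5 - l^4 - 19*l^3 + l^2 + 90*l + 72) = (l - 3)*(l - 2)*(l^4 + 2*l^3 - 13*l^2 - 38*l - 24) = (l - 3)*(l - 2)*(l + 1)*(l^3 + l^2 - 14*l - 24) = (l - 4)*(l - 3)*(l - 2)*(l + 1)*(l^2 + 5*l + 6) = (l - 4)*(l - 3)*(l - 2)*(l + 1)*(l + 3)*(l + 2)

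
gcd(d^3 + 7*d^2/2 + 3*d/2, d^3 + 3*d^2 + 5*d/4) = d^2 + d/2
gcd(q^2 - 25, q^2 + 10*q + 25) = q + 5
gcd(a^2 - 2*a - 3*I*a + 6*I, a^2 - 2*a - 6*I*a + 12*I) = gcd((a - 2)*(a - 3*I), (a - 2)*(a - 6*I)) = a - 2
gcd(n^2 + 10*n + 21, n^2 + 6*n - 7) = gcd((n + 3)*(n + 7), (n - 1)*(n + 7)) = n + 7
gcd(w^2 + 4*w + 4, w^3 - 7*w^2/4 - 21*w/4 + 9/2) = w + 2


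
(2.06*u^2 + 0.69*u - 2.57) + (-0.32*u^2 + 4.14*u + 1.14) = 1.74*u^2 + 4.83*u - 1.43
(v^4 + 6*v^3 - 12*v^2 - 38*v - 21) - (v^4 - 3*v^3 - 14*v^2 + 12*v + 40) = 9*v^3 + 2*v^2 - 50*v - 61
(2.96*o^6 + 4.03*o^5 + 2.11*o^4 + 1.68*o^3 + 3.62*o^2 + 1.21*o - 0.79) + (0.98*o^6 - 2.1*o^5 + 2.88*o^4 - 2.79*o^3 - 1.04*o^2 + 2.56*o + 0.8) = 3.94*o^6 + 1.93*o^5 + 4.99*o^4 - 1.11*o^3 + 2.58*o^2 + 3.77*o + 0.01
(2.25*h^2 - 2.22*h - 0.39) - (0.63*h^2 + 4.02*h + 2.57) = 1.62*h^2 - 6.24*h - 2.96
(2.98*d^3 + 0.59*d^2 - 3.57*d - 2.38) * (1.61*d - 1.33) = 4.7978*d^4 - 3.0135*d^3 - 6.5324*d^2 + 0.9163*d + 3.1654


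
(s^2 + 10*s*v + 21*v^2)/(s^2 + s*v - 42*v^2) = (s + 3*v)/(s - 6*v)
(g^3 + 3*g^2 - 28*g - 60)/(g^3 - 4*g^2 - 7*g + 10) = (g + 6)/(g - 1)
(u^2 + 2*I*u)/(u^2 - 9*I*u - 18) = u*(u + 2*I)/(u^2 - 9*I*u - 18)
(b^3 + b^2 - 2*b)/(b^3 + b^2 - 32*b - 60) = b*(b - 1)/(b^2 - b - 30)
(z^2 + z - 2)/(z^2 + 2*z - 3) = (z + 2)/(z + 3)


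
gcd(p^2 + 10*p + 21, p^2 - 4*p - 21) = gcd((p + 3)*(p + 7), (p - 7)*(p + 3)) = p + 3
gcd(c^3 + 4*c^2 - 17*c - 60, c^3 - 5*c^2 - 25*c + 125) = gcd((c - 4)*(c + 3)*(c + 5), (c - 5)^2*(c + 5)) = c + 5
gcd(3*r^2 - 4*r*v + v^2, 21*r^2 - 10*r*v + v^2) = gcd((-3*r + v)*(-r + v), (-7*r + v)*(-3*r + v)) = 3*r - v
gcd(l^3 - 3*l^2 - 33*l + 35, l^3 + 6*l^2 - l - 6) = l - 1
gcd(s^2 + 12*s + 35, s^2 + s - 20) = s + 5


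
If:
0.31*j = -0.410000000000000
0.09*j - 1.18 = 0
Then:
No Solution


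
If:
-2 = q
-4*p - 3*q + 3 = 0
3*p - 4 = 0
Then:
No Solution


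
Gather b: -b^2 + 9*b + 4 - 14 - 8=-b^2 + 9*b - 18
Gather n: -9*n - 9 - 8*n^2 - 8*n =-8*n^2 - 17*n - 9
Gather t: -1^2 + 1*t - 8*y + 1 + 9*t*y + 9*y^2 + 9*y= t*(9*y + 1) + 9*y^2 + y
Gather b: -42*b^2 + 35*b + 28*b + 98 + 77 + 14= -42*b^2 + 63*b + 189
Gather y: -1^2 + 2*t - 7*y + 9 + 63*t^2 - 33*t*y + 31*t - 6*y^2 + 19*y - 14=63*t^2 + 33*t - 6*y^2 + y*(12 - 33*t) - 6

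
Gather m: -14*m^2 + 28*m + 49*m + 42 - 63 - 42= -14*m^2 + 77*m - 63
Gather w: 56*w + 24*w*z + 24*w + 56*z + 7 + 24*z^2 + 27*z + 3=w*(24*z + 80) + 24*z^2 + 83*z + 10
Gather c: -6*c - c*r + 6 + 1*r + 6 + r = c*(-r - 6) + 2*r + 12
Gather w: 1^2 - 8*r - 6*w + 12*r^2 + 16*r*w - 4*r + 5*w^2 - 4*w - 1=12*r^2 - 12*r + 5*w^2 + w*(16*r - 10)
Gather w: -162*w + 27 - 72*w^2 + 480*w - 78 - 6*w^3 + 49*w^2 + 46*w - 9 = -6*w^3 - 23*w^2 + 364*w - 60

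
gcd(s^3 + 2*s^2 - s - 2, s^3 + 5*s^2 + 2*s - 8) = s^2 + s - 2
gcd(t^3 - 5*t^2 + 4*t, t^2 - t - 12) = t - 4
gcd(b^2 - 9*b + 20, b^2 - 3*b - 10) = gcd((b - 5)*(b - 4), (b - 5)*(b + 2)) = b - 5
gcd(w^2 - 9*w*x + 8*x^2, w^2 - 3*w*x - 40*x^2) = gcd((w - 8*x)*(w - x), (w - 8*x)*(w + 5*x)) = -w + 8*x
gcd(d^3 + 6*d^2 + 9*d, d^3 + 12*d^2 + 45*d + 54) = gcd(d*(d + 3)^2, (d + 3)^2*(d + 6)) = d^2 + 6*d + 9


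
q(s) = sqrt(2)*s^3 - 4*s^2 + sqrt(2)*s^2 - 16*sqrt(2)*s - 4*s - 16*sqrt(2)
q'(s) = 3*sqrt(2)*s^2 - 8*s + 2*sqrt(2)*s - 16*sqrt(2) - 4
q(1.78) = -70.24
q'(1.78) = -22.39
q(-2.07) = 8.87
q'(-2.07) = 2.26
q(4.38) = -70.03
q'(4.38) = 32.11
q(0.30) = -30.81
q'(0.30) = -27.80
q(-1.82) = 8.74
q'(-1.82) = -3.16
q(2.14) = -77.59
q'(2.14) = -18.26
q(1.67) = -67.72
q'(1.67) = -23.43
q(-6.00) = -261.42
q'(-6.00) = 157.14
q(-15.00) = -4977.99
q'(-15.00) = 1005.54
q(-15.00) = -4977.99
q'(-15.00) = 1005.54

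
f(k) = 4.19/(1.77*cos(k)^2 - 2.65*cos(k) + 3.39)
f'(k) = 4.19*(3.54*sin(k)*cos(k) - 2.65*sin(k))/(1.77*cos(k)^2 - 2.65*cos(k) + 3.39)^2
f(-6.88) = 1.74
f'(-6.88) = -0.11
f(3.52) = 0.57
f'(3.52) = 0.17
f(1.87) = 0.97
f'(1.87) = -0.79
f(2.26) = 0.72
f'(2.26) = -0.47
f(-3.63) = 0.59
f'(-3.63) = -0.22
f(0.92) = 1.72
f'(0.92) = -0.28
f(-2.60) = 0.60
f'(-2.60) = 0.25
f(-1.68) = 1.13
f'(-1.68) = 0.92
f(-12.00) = 1.74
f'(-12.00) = 0.13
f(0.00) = 1.67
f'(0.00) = 0.00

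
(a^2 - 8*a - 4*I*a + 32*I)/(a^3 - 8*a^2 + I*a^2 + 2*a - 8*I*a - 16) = (a - 4*I)/(a^2 + I*a + 2)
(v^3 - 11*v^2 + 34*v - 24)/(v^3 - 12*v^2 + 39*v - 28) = (v - 6)/(v - 7)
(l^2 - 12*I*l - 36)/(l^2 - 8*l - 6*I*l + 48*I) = (l - 6*I)/(l - 8)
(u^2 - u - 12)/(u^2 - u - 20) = (-u^2 + u + 12)/(-u^2 + u + 20)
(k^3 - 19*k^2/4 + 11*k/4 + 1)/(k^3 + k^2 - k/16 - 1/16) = 4*(k^2 - 5*k + 4)/(4*k^2 + 3*k - 1)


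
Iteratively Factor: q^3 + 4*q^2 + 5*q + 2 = (q + 1)*(q^2 + 3*q + 2) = (q + 1)^2*(q + 2)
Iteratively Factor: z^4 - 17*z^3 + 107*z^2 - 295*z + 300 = (z - 3)*(z^3 - 14*z^2 + 65*z - 100) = (z - 4)*(z - 3)*(z^2 - 10*z + 25) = (z - 5)*(z - 4)*(z - 3)*(z - 5)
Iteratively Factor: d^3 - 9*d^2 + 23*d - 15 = (d - 3)*(d^2 - 6*d + 5) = (d - 5)*(d - 3)*(d - 1)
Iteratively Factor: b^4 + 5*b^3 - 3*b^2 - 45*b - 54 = (b + 3)*(b^3 + 2*b^2 - 9*b - 18) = (b + 2)*(b + 3)*(b^2 - 9) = (b - 3)*(b + 2)*(b + 3)*(b + 3)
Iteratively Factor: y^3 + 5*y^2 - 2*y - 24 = (y + 3)*(y^2 + 2*y - 8) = (y - 2)*(y + 3)*(y + 4)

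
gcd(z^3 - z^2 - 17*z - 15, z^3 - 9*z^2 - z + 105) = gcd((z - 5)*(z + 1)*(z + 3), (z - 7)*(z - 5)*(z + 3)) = z^2 - 2*z - 15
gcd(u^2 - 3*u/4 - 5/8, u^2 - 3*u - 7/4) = u + 1/2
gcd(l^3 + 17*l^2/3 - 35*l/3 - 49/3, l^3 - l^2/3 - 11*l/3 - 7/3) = l^2 - 4*l/3 - 7/3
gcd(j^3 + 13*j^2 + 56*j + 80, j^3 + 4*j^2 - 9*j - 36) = j + 4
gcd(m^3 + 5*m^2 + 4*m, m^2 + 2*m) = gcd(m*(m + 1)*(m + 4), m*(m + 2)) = m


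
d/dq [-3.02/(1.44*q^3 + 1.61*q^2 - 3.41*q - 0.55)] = (13.0464*q^2 + 9.7244*q - 10.2982)/(1.44*q^3 + 1.61*q^2 - 3.41*q - 0.55)^2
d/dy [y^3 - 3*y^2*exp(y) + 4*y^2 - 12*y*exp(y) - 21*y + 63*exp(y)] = -3*y^2*exp(y) + 3*y^2 - 18*y*exp(y) + 8*y + 51*exp(y) - 21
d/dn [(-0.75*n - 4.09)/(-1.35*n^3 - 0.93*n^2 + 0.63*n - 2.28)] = (-2.025*n^3 - 17.262*n^2 - 7.6074*n + 4.2867)/(1.8225*n^6 + 2.511*n^5 - 0.8361*n^4 + 4.9842*n^3 + 4.6377*n^2 - 2.8728*n + 5.1984)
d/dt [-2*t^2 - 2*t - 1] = -4*t - 2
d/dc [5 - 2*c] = -2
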